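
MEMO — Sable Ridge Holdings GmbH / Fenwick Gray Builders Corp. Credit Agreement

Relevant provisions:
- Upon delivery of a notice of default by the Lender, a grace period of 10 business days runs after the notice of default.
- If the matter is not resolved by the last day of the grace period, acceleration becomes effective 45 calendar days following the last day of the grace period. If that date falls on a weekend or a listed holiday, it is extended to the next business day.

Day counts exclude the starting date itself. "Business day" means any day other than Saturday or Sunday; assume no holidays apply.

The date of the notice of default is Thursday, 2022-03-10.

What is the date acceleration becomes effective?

The last day of the grace period: counting 10 business days from Thursday, 2022-03-10 (Mar 11, Mar 14, Mar 15, Mar 16, Mar 17, Mar 18, Mar 21, Mar 22, Mar 23, Mar 24, skipping weekends) reaches Thursday, 2022-03-24.
The date acceleration becomes effective: 45 calendar days after 2022-03-24 is 2022-05-08. That falls on a Sunday, so it rolls to the next business day, Monday, 2022-05-09.

2022-05-09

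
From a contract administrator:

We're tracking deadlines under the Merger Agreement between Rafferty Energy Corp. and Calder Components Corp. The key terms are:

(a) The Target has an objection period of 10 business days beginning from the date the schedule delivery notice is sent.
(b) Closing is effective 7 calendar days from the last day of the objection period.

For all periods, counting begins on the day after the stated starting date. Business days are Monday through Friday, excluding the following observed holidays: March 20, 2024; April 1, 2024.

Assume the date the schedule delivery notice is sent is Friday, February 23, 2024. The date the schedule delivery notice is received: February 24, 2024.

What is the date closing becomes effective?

March 15, 2024

From Friday, February 23, 2024, 10 business days (Feb 26, Feb 27, Feb 28, Feb 29, Mar 1, Mar 4, Mar 5, Mar 6, Mar 7, Mar 8, skipping weekends) brings us to Friday, March 8, 2024, which is the last day of the objection period.
The date closing becomes effective: 7 calendar days after March 8, 2024 is March 15, 2024.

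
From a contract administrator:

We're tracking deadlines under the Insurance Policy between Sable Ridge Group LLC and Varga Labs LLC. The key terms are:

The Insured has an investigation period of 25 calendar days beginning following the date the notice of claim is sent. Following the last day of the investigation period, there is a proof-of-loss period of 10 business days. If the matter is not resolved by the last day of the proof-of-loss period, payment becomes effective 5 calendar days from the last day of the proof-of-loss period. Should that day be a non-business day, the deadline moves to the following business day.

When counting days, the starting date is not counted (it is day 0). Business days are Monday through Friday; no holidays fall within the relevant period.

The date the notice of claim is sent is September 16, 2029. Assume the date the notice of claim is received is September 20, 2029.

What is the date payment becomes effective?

Adding 25 calendar days to September 16, 2029 gives October 11, 2029, which is the last day of the investigation period.
The last day of the proof-of-loss period: 10 business days after Thursday, October 11, 2029, skipping weekends — Oct 12, Oct 15, Oct 16, Oct 17, Oct 18, Oct 19, Oct 22, Oct 23, Oct 24, Oct 25 — lands on Thursday, October 25, 2029.
The date payment becomes effective: October 25, 2029 + 5 days = October 30, 2029. October 30, 2029 is a Tuesday, so no roll-forward applies.

October 30, 2029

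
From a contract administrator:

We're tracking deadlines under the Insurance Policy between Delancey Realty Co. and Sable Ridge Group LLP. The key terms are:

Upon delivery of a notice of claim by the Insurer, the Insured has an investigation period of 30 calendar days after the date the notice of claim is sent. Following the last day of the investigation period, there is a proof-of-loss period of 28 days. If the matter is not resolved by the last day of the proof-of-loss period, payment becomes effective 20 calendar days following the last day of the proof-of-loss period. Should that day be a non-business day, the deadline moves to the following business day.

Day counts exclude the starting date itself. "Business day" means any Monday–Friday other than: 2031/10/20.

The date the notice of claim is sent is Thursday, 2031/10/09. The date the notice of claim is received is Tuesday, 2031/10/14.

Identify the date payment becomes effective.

Adding 30 calendar days to 2031/10/09 gives 2031/11/08, which is the last day of the investigation period.
The last day of the proof-of-loss period: 2031/11/08 + 28 days = 2031/12/06.
The date payment becomes effective: 2031/12/06 + 20 days = 2031/12/26. 2031/12/26 is a Friday and is not a listed holiday, so no roll-forward applies.

2031/12/26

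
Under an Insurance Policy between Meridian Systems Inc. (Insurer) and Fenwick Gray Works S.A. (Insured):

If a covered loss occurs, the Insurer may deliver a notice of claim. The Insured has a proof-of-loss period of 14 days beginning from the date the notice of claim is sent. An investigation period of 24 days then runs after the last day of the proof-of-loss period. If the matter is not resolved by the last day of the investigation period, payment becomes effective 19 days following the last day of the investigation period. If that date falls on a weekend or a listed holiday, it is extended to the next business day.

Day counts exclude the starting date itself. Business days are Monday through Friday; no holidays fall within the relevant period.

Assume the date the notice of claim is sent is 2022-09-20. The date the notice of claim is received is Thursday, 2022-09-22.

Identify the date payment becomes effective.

2022-11-16

Adding 14 calendar days to 2022-09-20 gives 2022-10-04, which is the last day of the proof-of-loss period.
Adding 24 calendar days to 2022-10-04 gives 2022-10-28, which is the last day of the investigation period.
The date payment becomes effective: 2022-10-28 + 19 days = 2022-11-16. 2022-11-16 is a Wednesday, so no roll-forward applies.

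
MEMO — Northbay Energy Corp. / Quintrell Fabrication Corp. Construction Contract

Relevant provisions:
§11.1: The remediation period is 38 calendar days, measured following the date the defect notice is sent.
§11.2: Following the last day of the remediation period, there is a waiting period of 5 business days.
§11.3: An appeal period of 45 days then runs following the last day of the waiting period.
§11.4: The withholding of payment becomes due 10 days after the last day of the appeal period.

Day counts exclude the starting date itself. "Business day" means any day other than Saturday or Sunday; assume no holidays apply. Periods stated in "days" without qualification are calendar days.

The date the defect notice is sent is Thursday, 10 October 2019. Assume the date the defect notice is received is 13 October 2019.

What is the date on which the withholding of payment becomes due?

16 January 2020

Adding 38 calendar days to 10 October 2019 gives 17 November 2019, which is the last day of the remediation period.
The last day of the waiting period: 5 business days after Sunday, 17 November 2019, skipping weekends — Nov 18, Nov 19, Nov 20, Nov 21, Nov 22 — lands on Friday, 22 November 2019.
The last day of the appeal period: 22 November 2019 + 45 days = 6 January 2020.
Adding 10 calendar days to 6 January 2020 gives 16 January 2020, which is the date on which the withholding of payment becomes due.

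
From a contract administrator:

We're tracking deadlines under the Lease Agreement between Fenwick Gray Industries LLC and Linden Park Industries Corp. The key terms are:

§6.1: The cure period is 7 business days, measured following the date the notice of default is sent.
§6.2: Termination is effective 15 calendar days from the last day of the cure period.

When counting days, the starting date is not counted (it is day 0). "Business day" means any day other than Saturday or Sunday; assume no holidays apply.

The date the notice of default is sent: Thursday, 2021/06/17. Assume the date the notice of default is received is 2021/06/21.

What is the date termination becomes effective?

2021/07/13

The last day of the cure period: counting 7 business days from Thursday, 2021/06/17 (Jun 18, Jun 21, Jun 22, Jun 23, Jun 24, Jun 25, Jun 28, skipping weekends) reaches Monday, 2021/06/28.
The date termination becomes effective: 15 calendar days after 2021/06/28 is 2021/07/13.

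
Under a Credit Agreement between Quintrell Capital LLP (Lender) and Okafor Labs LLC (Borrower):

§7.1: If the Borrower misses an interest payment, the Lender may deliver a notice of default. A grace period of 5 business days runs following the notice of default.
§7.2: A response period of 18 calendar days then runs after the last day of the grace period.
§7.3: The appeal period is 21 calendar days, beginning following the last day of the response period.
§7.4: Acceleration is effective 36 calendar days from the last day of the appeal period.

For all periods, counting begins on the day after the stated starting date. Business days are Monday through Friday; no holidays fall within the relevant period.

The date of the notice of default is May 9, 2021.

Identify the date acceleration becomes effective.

Jul 28, 2021

The last day of the grace period: 5 business days after Sunday, May 9, 2021, skipping weekends — May 10, May 11, May 12, May 13, May 14 — lands on Friday, May 14, 2021.
The last day of the response period: May 14, 2021 + 18 days = Jun 1, 2021.
Adding 21 calendar days to Jun 1, 2021 gives Jun 22, 2021, which is the last day of the appeal period.
Adding 36 calendar days to Jun 22, 2021 gives Jul 28, 2021, which is the date acceleration becomes effective.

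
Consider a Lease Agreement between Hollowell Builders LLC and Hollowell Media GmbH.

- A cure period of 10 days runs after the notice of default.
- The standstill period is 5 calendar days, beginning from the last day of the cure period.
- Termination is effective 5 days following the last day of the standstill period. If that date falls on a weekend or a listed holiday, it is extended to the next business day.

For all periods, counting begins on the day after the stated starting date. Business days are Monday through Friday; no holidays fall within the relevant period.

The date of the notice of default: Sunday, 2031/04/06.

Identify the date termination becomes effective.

Adding 10 calendar days to 2031/04/06 gives 2031/04/16, which is the last day of the cure period.
Adding 5 calendar days to 2031/04/16 gives 2031/04/21, which is the last day of the standstill period.
The date termination becomes effective: 2031/04/21 + 5 days = 2031/04/26. That falls on a Saturday, so it rolls to the next business day, Monday, 2031/04/28.

2031/04/28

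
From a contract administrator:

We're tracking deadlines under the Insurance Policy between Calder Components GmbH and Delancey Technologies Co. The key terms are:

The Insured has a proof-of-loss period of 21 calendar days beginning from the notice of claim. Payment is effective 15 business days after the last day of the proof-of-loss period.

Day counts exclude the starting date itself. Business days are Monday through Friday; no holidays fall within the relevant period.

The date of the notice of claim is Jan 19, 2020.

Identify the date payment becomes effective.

Feb 28, 2020

The last day of the proof-of-loss period: Jan 19, 2020 + 21 days = Feb 9, 2020.
From Sunday, Feb 9, 2020, 15 business days (Feb 10, Feb 11, Feb 12, Feb 13, …, Feb 26, Feb 27, Feb 28, skipping weekends) brings us to Friday, Feb 28, 2020, which is the date payment becomes effective.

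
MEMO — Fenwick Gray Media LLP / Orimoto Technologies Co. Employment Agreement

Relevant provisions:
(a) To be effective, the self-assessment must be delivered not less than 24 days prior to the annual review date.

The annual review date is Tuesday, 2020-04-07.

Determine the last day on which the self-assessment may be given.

2020-03-14

2020-04-07 minus 24 days is 2020-03-14.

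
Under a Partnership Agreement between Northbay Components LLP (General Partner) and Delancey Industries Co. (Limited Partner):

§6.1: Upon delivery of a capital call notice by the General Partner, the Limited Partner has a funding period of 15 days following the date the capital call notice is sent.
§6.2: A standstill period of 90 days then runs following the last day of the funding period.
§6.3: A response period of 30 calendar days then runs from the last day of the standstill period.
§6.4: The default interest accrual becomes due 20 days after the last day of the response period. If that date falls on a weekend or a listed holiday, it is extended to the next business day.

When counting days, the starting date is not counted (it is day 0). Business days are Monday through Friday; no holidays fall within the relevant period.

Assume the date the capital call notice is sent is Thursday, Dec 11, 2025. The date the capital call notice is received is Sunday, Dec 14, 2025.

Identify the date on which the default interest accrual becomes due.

May 15, 2026

Adding 15 calendar days to Dec 11, 2025 gives Dec 26, 2025, which is the last day of the funding period.
The last day of the standstill period: 90 calendar days after Dec 26, 2025 is Mar 26, 2026.
The last day of the response period: 30 calendar days after Mar 26, 2026 is Apr 25, 2026.
The date on which the default interest accrual becomes due: 20 calendar days after Apr 25, 2026 is May 15, 2026. May 15, 2026 is a Friday, so no roll-forward applies.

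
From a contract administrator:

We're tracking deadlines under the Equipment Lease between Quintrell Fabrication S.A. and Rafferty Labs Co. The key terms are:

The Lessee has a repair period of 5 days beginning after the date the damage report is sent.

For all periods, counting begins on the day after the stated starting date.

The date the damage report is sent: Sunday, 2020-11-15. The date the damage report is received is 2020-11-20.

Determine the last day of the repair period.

The last day of the repair period: 5 calendar days after 2020-11-15 is 2020-11-20.

2020-11-20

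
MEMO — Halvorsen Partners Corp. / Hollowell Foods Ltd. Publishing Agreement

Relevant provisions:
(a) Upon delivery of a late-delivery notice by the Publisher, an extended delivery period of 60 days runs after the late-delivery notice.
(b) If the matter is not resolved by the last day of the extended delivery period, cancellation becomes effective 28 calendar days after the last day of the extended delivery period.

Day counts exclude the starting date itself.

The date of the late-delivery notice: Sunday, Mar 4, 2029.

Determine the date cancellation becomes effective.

May 31, 2029

Adding 60 calendar days to Mar 4, 2029 gives May 3, 2029, which is the last day of the extended delivery period.
The date cancellation becomes effective: May 3, 2029 + 28 days = May 31, 2029.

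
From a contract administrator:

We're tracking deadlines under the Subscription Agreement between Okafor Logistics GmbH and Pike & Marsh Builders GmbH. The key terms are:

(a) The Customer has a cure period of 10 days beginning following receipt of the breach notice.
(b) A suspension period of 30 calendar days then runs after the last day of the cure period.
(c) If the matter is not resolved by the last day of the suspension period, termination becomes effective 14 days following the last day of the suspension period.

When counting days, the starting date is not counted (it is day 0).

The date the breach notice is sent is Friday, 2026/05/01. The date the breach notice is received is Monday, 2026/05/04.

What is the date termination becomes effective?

2026/06/27

The last day of the cure period: 2026/05/04 + 10 days = 2026/05/14.
The last day of the suspension period: 2026/05/14 + 30 days = 2026/06/13.
Adding 14 calendar days to 2026/06/13 gives 2026/06/27, which is the date termination becomes effective.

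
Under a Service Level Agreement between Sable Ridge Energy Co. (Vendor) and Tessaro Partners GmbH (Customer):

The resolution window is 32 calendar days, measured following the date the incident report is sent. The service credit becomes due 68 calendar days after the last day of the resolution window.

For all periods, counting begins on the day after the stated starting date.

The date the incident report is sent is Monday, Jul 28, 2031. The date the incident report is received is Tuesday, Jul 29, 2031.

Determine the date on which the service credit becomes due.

Nov 5, 2031

The last day of the resolution window: 32 calendar days after Jul 28, 2031 is Aug 29, 2031.
The date on which the service credit becomes due: 68 calendar days after Aug 29, 2031 is Nov 5, 2031.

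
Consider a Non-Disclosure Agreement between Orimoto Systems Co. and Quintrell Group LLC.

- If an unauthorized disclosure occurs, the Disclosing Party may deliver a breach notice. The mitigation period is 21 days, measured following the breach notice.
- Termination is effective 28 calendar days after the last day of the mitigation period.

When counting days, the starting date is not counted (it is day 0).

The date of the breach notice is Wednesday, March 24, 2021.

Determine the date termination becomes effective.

May 12, 2021

Adding 21 calendar days to March 24, 2021 gives April 14, 2021, which is the last day of the mitigation period.
Adding 28 calendar days to April 14, 2021 gives May 12, 2021, which is the date termination becomes effective.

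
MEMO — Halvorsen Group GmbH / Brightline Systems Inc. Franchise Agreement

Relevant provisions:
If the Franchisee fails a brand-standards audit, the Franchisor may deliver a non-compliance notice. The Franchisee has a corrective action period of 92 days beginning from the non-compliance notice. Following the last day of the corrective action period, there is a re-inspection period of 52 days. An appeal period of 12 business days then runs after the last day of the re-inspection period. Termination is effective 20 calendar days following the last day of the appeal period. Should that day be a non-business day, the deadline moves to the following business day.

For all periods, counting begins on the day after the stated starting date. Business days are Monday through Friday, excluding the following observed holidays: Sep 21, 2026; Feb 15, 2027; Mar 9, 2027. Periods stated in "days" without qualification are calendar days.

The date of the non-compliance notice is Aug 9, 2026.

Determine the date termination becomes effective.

Feb 8, 2027

The last day of the corrective action period: 92 calendar days after Aug 9, 2026 is Nov 9, 2026.
Adding 52 calendar days to Nov 9, 2026 gives Dec 31, 2026, which is the last day of the re-inspection period.
The last day of the appeal period: 12 business days after Thursday, Dec 31, 2026, skipping weekends — Jan 1, Jan 4, Jan 5, Jan 6, …, Jan 14, Jan 15, Jan 18 — lands on Monday, Jan 18, 2027.
The date termination becomes effective: 20 calendar days after Jan 18, 2027 is Feb 7, 2027. That falls on a Sunday, so it rolls to the next business day, Monday, Feb 8, 2027.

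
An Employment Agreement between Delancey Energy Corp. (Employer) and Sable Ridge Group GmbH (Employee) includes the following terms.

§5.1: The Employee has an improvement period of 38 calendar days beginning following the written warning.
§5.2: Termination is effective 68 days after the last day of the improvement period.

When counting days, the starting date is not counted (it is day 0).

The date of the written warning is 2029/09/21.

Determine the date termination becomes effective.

2030/01/05

Adding 38 calendar days to 2029/09/21 gives 2029/10/29, which is the last day of the improvement period.
The date termination becomes effective: 2029/10/29 + 68 days = 2030/01/05.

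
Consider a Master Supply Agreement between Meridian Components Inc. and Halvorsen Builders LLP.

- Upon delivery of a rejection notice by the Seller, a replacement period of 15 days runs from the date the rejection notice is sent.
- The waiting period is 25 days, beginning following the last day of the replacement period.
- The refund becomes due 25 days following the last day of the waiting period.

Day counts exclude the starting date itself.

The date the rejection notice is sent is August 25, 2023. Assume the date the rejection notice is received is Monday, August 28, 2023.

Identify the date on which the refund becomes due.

October 29, 2023

The last day of the replacement period: August 25, 2023 + 15 days = September 9, 2023.
The last day of the waiting period: September 9, 2023 + 25 days = October 4, 2023.
The date on which the refund becomes due: 25 calendar days after October 4, 2023 is October 29, 2023.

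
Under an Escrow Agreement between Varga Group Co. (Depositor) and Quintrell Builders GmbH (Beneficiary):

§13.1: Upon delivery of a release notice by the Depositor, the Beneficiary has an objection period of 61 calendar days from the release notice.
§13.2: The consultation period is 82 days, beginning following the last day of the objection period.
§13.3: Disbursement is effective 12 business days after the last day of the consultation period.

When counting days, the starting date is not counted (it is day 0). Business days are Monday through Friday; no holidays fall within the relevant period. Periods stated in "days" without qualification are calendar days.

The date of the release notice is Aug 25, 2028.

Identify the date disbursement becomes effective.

The last day of the objection period: Aug 25, 2028 + 61 days = Oct 25, 2028.
The last day of the consultation period: Oct 25, 2028 + 82 days = Jan 15, 2029.
From Monday, Jan 15, 2029, 12 business days (Jan 16, Jan 17, Jan 18, Jan 19, …, Jan 29, Jan 30, Jan 31, skipping weekends) brings us to Wednesday, Jan 31, 2029, which is the date disbursement becomes effective.

Jan 31, 2029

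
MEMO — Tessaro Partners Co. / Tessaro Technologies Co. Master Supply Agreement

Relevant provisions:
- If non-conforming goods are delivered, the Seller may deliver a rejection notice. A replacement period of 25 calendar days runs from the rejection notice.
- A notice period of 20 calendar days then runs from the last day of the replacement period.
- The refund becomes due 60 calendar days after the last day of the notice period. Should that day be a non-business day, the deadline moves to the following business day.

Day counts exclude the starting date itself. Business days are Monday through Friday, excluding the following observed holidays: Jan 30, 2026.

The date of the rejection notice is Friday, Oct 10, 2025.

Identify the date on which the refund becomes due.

Adding 25 calendar days to Oct 10, 2025 gives Nov 4, 2025, which is the last day of the replacement period.
Adding 20 calendar days to Nov 4, 2025 gives Nov 24, 2025, which is the last day of the notice period.
The date on which the refund becomes due: Nov 24, 2025 + 60 days = Jan 23, 2026. Jan 23, 2026 is a Friday and is not a listed holiday, so no roll-forward applies.

Jan 23, 2026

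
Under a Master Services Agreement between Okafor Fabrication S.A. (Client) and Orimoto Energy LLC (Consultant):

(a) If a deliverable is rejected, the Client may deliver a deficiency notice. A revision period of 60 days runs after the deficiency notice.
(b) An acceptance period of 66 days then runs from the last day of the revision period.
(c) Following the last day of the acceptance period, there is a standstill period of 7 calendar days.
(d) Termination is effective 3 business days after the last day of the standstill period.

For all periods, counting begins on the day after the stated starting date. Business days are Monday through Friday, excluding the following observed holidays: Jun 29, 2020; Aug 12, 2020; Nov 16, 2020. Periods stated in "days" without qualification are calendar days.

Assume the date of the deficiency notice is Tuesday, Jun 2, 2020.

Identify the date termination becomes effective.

The last day of the revision period: 60 calendar days after Jun 2, 2020 is Aug 1, 2020.
The last day of the acceptance period: 66 calendar days after Aug 1, 2020 is Oct 6, 2020.
The last day of the standstill period: 7 calendar days after Oct 6, 2020 is Oct 13, 2020.
The date termination becomes effective: counting 3 business days from Tuesday, Oct 13, 2020 (Oct 14, Oct 15, Oct 16, skipping weekends) reaches Friday, Oct 16, 2020.

Oct 16, 2020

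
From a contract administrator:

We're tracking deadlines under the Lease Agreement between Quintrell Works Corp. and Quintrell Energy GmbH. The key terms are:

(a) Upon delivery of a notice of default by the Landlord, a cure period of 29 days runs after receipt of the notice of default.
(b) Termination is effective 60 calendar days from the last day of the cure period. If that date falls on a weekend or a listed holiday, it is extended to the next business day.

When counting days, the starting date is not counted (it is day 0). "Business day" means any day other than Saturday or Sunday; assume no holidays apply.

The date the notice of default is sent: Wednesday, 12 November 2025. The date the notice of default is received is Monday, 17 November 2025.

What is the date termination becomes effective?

16 February 2026

The last day of the cure period: 29 calendar days after 17 November 2025 is 16 December 2025.
Adding 60 calendar days to 16 December 2025 gives 14 February 2026, which is the date termination becomes effective. That falls on a Saturday, so it rolls to the next business day, Monday, 16 February 2026.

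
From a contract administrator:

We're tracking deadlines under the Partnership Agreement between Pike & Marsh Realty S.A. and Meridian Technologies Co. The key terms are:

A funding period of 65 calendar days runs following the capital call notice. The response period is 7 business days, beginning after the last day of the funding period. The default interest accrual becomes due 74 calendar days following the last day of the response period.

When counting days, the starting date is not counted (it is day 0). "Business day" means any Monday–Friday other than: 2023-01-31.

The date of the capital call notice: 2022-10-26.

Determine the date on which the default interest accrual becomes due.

The last day of the funding period: 2022-10-26 + 65 days = 2022-12-30.
The last day of the response period: counting 7 business days from Friday, 2022-12-30 (Jan 2, Jan 3, Jan 4, Jan 5, Jan 6, Jan 9, Jan 10, skipping weekends) reaches Tuesday, 2023-01-10.
The date on which the default interest accrual becomes due: 74 calendar days after 2023-01-10 is 2023-03-25.

2023-03-25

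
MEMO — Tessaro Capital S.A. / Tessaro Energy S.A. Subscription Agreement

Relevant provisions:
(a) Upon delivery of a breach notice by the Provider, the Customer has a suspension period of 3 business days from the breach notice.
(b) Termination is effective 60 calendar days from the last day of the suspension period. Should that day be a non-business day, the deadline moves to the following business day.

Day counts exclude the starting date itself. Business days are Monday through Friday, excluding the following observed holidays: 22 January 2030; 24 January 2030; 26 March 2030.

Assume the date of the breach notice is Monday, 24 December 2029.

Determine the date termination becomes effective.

The last day of the suspension period: counting 3 business days from Monday, 24 December 2029 (Dec 25, Dec 26, Dec 27, skipping weekends) reaches Thursday, 27 December 2029.
The date termination becomes effective: 60 calendar days after 27 December 2029 is 25 February 2030. 25 February 2030 is a Monday and is not a listed holiday, so no roll-forward applies.

25 February 2030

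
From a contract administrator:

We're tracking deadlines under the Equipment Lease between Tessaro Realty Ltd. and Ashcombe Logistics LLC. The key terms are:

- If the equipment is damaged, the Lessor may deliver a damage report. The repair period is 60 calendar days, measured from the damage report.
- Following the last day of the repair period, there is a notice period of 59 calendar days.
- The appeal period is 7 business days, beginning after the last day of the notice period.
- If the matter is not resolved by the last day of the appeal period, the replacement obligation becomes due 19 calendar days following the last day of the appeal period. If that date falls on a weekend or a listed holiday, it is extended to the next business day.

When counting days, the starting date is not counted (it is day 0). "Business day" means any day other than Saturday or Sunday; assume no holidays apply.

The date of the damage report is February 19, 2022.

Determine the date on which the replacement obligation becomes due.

The last day of the repair period: February 19, 2022 + 60 days = April 20, 2022.
The last day of the notice period: April 20, 2022 + 59 days = June 18, 2022.
The last day of the appeal period: counting 7 business days from Saturday, June 18, 2022 (Jun 20, Jun 21, Jun 22, Jun 23, Jun 24, Jun 27, Jun 28, skipping weekends) reaches Tuesday, June 28, 2022.
Adding 19 calendar days to June 28, 2022 gives July 17, 2022, which is the date on which the replacement obligation becomes due. That falls on a Sunday, so it rolls to the next business day, Monday, July 18, 2022.

July 18, 2022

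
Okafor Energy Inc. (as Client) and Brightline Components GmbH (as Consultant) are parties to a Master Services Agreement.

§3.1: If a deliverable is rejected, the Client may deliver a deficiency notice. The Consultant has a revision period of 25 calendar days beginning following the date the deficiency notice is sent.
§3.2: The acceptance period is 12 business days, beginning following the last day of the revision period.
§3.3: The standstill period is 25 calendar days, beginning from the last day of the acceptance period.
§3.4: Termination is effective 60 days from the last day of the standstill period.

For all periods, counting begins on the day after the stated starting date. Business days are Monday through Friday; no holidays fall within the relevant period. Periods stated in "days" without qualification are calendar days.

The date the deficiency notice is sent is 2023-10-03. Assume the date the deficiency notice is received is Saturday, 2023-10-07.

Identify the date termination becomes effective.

2024-02-07

The last day of the revision period: 2023-10-03 + 25 days = 2023-10-28.
The last day of the acceptance period: 12 business days after Saturday, 2023-10-28, skipping weekends — Oct 30, Oct 31, Nov 1, Nov 2, …, Nov 10, Nov 13, Nov 14 — lands on Tuesday, 2023-11-14.
The last day of the standstill period: 25 calendar days after 2023-11-14 is 2023-12-09.
The date termination becomes effective: 60 calendar days after 2023-12-09 is 2024-02-07.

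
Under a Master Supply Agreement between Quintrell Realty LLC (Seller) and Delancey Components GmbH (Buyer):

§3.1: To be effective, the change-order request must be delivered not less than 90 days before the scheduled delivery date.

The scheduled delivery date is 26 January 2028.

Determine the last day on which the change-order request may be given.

Counting back 90 calendar days from 26 January 2028 gives 28 October 2027.

28 October 2027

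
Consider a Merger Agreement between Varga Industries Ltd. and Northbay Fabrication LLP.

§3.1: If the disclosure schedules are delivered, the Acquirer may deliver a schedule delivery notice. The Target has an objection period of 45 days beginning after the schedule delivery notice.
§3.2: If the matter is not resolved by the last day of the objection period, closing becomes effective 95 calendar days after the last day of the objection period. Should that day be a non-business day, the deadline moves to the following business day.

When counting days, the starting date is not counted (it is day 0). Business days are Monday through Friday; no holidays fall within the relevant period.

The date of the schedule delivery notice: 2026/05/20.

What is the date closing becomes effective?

2026/10/07

Adding 45 calendar days to 2026/05/20 gives 2026/07/04, which is the last day of the objection period.
The date closing becomes effective: 2026/07/04 + 95 days = 2026/10/07. 2026/10/07 is a Wednesday, so no roll-forward applies.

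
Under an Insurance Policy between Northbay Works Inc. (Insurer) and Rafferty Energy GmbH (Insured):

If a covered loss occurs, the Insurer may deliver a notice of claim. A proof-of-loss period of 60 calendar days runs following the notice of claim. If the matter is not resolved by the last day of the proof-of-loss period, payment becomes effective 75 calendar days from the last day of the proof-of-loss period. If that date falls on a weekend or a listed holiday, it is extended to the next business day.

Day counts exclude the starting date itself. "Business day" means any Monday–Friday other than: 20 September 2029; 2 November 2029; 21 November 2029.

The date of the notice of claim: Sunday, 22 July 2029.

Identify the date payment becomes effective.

The last day of the proof-of-loss period: 60 calendar days after 22 July 2029 is 20 September 2029.
The date payment becomes effective: 75 calendar days after 20 September 2029 is 4 December 2029. 4 December 2029 is a Tuesday and is not a listed holiday, so no roll-forward applies.

4 December 2029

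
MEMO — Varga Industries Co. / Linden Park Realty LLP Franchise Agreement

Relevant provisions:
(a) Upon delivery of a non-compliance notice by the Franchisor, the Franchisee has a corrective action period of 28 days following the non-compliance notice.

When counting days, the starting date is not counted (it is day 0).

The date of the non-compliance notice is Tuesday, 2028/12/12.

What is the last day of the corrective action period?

2029/01/09

The last day of the corrective action period: 28 calendar days after 2028/12/12 is 2029/01/09.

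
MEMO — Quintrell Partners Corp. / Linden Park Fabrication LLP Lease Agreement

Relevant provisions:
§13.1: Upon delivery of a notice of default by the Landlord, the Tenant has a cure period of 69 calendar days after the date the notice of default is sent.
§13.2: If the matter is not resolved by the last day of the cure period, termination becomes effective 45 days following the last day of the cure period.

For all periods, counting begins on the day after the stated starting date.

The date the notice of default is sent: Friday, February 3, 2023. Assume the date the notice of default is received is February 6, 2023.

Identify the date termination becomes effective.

The last day of the cure period: 69 calendar days after February 3, 2023 is April 13, 2023.
The date termination becomes effective: April 13, 2023 + 45 days = May 28, 2023.

May 28, 2023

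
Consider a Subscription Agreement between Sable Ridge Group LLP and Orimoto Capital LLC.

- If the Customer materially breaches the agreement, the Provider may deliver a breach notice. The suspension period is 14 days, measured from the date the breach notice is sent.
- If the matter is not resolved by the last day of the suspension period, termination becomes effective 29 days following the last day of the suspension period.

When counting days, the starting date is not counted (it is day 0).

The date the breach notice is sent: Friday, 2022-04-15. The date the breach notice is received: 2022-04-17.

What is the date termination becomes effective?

2022-05-28

The last day of the suspension period: 2022-04-15 + 14 days = 2022-04-29.
The date termination becomes effective: 2022-04-29 + 29 days = 2022-05-28.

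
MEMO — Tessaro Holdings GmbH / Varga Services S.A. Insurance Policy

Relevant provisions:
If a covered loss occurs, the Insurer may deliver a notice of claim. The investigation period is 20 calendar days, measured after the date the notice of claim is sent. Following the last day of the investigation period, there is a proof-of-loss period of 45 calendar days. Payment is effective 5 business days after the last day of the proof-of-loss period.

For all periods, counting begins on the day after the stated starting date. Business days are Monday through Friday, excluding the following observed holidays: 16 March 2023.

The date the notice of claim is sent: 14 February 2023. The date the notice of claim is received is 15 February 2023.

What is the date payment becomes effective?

Adding 20 calendar days to 14 February 2023 gives 6 March 2023, which is the last day of the investigation period.
The last day of the proof-of-loss period: 6 March 2023 + 45 days = 20 April 2023.
The date payment becomes effective: counting 5 business days from Thursday, 20 April 2023 (Apr 21, Apr 24, Apr 25, Apr 26, Apr 27, skipping weekends) reaches Thursday, 27 April 2023.

27 April 2023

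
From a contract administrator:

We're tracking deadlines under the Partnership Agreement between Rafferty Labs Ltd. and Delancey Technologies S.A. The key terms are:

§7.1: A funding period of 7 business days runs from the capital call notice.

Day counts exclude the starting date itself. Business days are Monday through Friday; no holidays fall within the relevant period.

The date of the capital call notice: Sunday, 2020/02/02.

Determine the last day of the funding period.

2020/02/11

The last day of the funding period: 7 business days after Sunday, 2020/02/02, skipping weekends — Feb 3, Feb 4, Feb 5, Feb 6, Feb 7, Feb 10, Feb 11 — lands on Tuesday, 2020/02/11.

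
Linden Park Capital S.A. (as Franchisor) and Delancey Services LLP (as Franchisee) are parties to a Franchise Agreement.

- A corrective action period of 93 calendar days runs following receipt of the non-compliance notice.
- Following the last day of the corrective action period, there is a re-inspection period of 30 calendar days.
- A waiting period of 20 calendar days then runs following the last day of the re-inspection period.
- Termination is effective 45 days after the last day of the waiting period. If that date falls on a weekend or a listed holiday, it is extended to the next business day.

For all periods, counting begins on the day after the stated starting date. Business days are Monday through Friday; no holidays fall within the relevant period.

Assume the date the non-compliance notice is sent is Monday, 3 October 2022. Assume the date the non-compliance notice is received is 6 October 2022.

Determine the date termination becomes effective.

12 April 2023

The last day of the corrective action period: 93 calendar days after 6 October 2022 is 7 January 2023.
The last day of the re-inspection period: 30 calendar days after 7 January 2023 is 6 February 2023.
The last day of the waiting period: 20 calendar days after 6 February 2023 is 26 February 2023.
The date termination becomes effective: 26 February 2023 + 45 days = 12 April 2023. 12 April 2023 is a Wednesday, so no roll-forward applies.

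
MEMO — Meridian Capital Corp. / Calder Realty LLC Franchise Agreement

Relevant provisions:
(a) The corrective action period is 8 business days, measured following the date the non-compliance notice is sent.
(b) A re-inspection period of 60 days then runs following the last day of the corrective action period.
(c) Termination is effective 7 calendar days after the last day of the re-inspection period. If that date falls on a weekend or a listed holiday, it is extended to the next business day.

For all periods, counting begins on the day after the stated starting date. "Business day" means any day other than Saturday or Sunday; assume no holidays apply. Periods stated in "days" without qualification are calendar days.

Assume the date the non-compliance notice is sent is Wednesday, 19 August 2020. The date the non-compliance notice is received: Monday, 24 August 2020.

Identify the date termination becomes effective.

6 November 2020

The last day of the corrective action period: counting 8 business days from Wednesday, 19 August 2020 (Aug 20, Aug 21, Aug 24, Aug 25, Aug 26, Aug 27, Aug 28, Aug 31, skipping weekends) reaches Monday, 31 August 2020.
The last day of the re-inspection period: 31 August 2020 + 60 days = 30 October 2020.
Adding 7 calendar days to 30 October 2020 gives 6 November 2020, which is the date termination becomes effective. 6 November 2020 is a Friday, so no roll-forward applies.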